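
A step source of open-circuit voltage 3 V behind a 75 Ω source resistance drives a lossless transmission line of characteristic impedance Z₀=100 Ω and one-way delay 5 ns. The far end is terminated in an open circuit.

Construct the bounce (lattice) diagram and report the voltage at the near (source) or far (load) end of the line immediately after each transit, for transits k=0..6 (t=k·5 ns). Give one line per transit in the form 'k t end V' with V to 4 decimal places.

Γ_L=1.000000, Γ_S=-0.142857; launch V₁=3·100/175=1.714286
k=0 src: V=1.7143
k=1 load: inc=1.714286, refl=1.714286·1.000000=1.7143; V=0.000000+1.714286+1.714286=3.4286
k=2 src: inc=1.714286, refl=1.714286·-0.142857=-0.2449; V=1.714286+1.714286+-0.244898=3.1837
k=3 load: inc=-0.244898, refl=-0.244898·1.000000=-0.2449; V=3.428571+-0.244898+-0.244898=2.9388
k=4 src: inc=-0.244898, refl=-0.244898·-0.142857=0.0350; V=3.183673+-0.244898+0.034985=2.9738
k=5 load: inc=0.034985, refl=0.034985·1.000000=0.0350; V=2.938776+0.034985+0.034985=3.0087
k=6 src: inc=0.034985, refl=0.034985·-0.142857=-0.0050; V=2.973761+0.034985+-0.004998=3.0037

0 0 source 1.7143
1 5 load 3.4286
2 10 source 3.1837
3 15 load 2.9388
4 20 source 2.9738
5 25 load 3.0087
6 30 source 3.0037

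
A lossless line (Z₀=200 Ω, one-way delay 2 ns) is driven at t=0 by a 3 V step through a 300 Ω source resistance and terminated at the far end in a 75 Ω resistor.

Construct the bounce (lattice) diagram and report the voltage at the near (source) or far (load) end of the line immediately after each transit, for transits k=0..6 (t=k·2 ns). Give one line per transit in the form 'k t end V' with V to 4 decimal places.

0 0 source 1.2000
1 2 load 0.6545
2 4 source 0.5455
3 6 load 0.5950
4 8 source 0.6050
5 10 load 0.6005
6 12 source 0.5995

Γ_L=-0.454545, Γ_S=0.200000; launch V₁=3·200/500=1.200000
k=0 src: V=1.2000
k=1 load: inc=1.200000, refl=1.200000·-0.454545=-0.5455; V=0.000000+1.200000+-0.545455=0.6545
k=2 src: inc=-0.545455, refl=-0.545455·0.200000=-0.1091; V=1.200000+-0.545455+-0.109091=0.5455
k=3 load: inc=-0.109091, refl=-0.109091·-0.454545=0.0496; V=0.654545+-0.109091+0.049587=0.5950
k=4 src: inc=0.049587, refl=0.049587·0.200000=0.0099; V=0.545455+0.049587+0.009917=0.6050
k=5 load: inc=0.009917, refl=0.009917·-0.454545=-0.0045; V=0.595041+0.009917+-0.004508=0.6005
k=6 src: inc=-0.004508, refl=-0.004508·0.200000=-0.0009; V=0.604959+-0.004508+-0.000902=0.5995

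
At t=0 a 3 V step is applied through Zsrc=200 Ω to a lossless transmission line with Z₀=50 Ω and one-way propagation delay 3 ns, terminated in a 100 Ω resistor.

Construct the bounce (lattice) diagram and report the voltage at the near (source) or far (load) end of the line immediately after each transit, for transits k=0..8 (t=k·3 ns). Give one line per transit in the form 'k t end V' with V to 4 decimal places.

0 0 source 0.6000
1 3 load 0.8000
2 6 source 0.9200
3 9 load 0.9600
4 12 source 0.9840
5 15 load 0.9920
6 18 source 0.9968
7 21 load 0.9984
8 24 source 0.9994

Γ_L=0.333333, Γ_S=0.600000; launch V₁=3·50/250=0.600000
k=0 src: V=0.6000
k=1 load: inc=0.600000, refl=0.600000·0.333333=0.2000; V=0.000000+0.600000+0.200000=0.8000
k=2 src: inc=0.200000, refl=0.200000·0.600000=0.1200; V=0.600000+0.200000+0.120000=0.9200
k=3 load: inc=0.120000, refl=0.120000·0.333333=0.0400; V=0.800000+0.120000+0.040000=0.9600
k=4 src: inc=0.040000, refl=0.040000·0.600000=0.0240; V=0.920000+0.040000+0.024000=0.9840
k=5 load: inc=0.024000, refl=0.024000·0.333333=0.0080; V=0.960000+0.024000+0.008000=0.9920
k=6 src: inc=0.008000, refl=0.008000·0.600000=0.0048; V=0.984000+0.008000+0.004800=0.9968
k=7 load: inc=0.004800, refl=0.004800·0.333333=0.0016; V=0.992000+0.004800+0.001600=0.9984
k=8 src: inc=0.001600, refl=0.001600·0.600000=0.0010; V=0.996800+0.001600+0.000960=0.9994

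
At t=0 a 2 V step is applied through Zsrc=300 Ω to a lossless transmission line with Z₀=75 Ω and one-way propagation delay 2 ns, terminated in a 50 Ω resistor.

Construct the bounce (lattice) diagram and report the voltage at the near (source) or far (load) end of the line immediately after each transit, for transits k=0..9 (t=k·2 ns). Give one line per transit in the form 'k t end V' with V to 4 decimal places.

Γ_L=-0.200000, Γ_S=0.600000; launch V₁=2·75/375=0.400000
k=0 src: V=0.4000
k=1 load: inc=0.400000, refl=0.400000·-0.200000=-0.0800; V=0.000000+0.400000+-0.080000=0.3200
k=2 src: inc=-0.080000, refl=-0.080000·0.600000=-0.0480; V=0.400000+-0.080000+-0.048000=0.2720
k=3 load: inc=-0.048000, refl=-0.048000·-0.200000=0.0096; V=0.320000+-0.048000+0.009600=0.2816
k=4 src: inc=0.009600, refl=0.009600·0.600000=0.0058; V=0.272000+0.009600+0.005760=0.2874
k=5 load: inc=0.005760, refl=0.005760·-0.200000=-0.0012; V=0.281600+0.005760+-0.001152=0.2862
k=6 src: inc=-0.001152, refl=-0.001152·0.600000=-0.0007; V=0.287360+-0.001152+-0.000691=0.2855
k=7 load: inc=-0.000691, refl=-0.000691·-0.200000=0.0001; V=0.286208+-0.000691+0.000138=0.2857
k=8 src: inc=0.000138, refl=0.000138·0.600000=0.0001; V=0.285517+0.000138+0.000083=0.2857
k=9 load: inc=0.000083, refl=0.000083·-0.200000=-0.0000; V=0.285655+0.000083+-0.000017=0.2857

0 0 source 0.4000
1 2 load 0.3200
2 4 source 0.2720
3 6 load 0.2816
4 8 source 0.2874
5 10 load 0.2862
6 12 source 0.2855
7 14 load 0.2857
8 16 source 0.2857
9 18 load 0.2857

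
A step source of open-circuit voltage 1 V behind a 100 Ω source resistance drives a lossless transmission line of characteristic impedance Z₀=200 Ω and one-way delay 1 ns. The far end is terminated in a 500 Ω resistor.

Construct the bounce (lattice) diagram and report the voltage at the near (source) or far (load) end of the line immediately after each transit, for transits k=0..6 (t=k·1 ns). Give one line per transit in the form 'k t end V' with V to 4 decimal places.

Γ_L=0.428571, Γ_S=-0.333333; launch V₁=1·200/300=0.666667
k=0 src: V=0.6667
k=1 load: inc=0.666667, refl=0.666667·0.428571=0.2857; V=0.000000+0.666667+0.285714=0.9524
k=2 src: inc=0.285714, refl=0.285714·-0.333333=-0.0952; V=0.666667+0.285714+-0.095238=0.8571
k=3 load: inc=-0.095238, refl=-0.095238·0.428571=-0.0408; V=0.952381+-0.095238+-0.040816=0.8163
k=4 src: inc=-0.040816, refl=-0.040816·-0.333333=0.0136; V=0.857143+-0.040816+0.013605=0.8299
k=5 load: inc=0.013605, refl=0.013605·0.428571=0.0058; V=0.816327+0.013605+0.005831=0.8358
k=6 src: inc=0.005831, refl=0.005831·-0.333333=-0.0019; V=0.829932+0.005831+-0.001944=0.8338

0 0 source 0.6667
1 1 load 0.9524
2 2 source 0.8571
3 3 load 0.8163
4 4 source 0.8299
5 5 load 0.8358
6 6 source 0.8338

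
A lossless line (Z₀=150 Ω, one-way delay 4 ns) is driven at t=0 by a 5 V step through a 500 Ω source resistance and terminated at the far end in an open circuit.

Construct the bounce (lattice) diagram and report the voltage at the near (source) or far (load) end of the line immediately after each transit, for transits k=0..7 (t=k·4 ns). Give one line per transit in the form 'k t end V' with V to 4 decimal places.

0 0 source 1.1538
1 4 load 2.3077
2 8 source 2.9290
3 12 load 3.5503
4 16 source 3.8848
5 20 load 4.2194
6 24 source 4.3995
7 28 load 4.5797

Γ_L=1.000000, Γ_S=0.538462; launch V₁=5·150/650=1.153846
k=0 src: V=1.1538
k=1 load: inc=1.153846, refl=1.153846·1.000000=1.1538; V=0.000000+1.153846+1.153846=2.3077
k=2 src: inc=1.153846, refl=1.153846·0.538462=0.6213; V=1.153846+1.153846+0.621302=2.9290
k=3 load: inc=0.621302, refl=0.621302·1.000000=0.6213; V=2.307692+0.621302+0.621302=3.5503
k=4 src: inc=0.621302, refl=0.621302·0.538462=0.3345; V=2.928994+0.621302+0.334547=3.8848
k=5 load: inc=0.334547, refl=0.334547·1.000000=0.3345; V=3.550296+0.334547+0.334547=4.2194
k=6 src: inc=0.334547, refl=0.334547·0.538462=0.1801; V=3.884843+0.334547+0.180141=4.3995
k=7 load: inc=0.180141, refl=0.180141·1.000000=0.1801; V=4.219390+0.180141+0.180141=4.5797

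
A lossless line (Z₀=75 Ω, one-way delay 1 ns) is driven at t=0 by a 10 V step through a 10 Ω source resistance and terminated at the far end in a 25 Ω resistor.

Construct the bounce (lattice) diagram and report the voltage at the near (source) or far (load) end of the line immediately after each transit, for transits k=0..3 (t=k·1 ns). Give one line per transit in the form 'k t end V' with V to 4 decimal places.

Γ_L=-0.500000, Γ_S=-0.764706; launch V₁=10·75/85=8.823529
k=0 src: V=8.8235
k=1 load: inc=8.823529, refl=8.823529·-0.500000=-4.4118; V=0.000000+8.823529+-4.411765=4.4118
k=2 src: inc=-4.411765, refl=-4.411765·-0.764706=3.3737; V=8.823529+-4.411765+3.373702=7.7855
k=3 load: inc=3.373702, refl=3.373702·-0.500000=-1.6869; V=4.411765+3.373702+-1.686851=6.0986

0 0 source 8.8235
1 1 load 4.4118
2 2 source 7.7855
3 3 load 6.0986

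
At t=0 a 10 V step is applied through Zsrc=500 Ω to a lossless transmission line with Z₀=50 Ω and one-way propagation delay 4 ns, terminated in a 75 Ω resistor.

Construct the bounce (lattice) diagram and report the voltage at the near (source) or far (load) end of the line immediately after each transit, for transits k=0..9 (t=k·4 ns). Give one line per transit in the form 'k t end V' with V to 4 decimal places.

0 0 source 0.9091
1 4 load 1.0909
2 8 source 1.2397
3 12 load 1.2694
4 16 source 1.2938
5 20 load 1.2986
6 24 source 1.3026
7 28 load 1.3034
8 32 source 1.3041
9 36 load 1.3042

Γ_L=0.200000, Γ_S=0.818182; launch V₁=10·50/550=0.909091
k=0 src: V=0.9091
k=1 load: inc=0.909091, refl=0.909091·0.200000=0.1818; V=0.000000+0.909091+0.181818=1.0909
k=2 src: inc=0.181818, refl=0.181818·0.818182=0.1488; V=0.909091+0.181818+0.148760=1.2397
k=3 load: inc=0.148760, refl=0.148760·0.200000=0.0298; V=1.090909+0.148760+0.029752=1.2694
k=4 src: inc=0.029752, refl=0.029752·0.818182=0.0243; V=1.239669+0.029752+0.024343=1.2938
k=5 load: inc=0.024343, refl=0.024343·0.200000=0.0049; V=1.269421+0.024343+0.004869=1.2986
k=6 src: inc=0.004869, refl=0.004869·0.818182=0.0040; V=1.293764+0.004869+0.003983=1.3026
k=7 load: inc=0.003983, refl=0.003983·0.200000=0.0008; V=1.298633+0.003983+0.000797=1.3034
k=8 src: inc=0.000797, refl=0.000797·0.818182=0.0007; V=1.302616+0.000797+0.000652=1.3041
k=9 load: inc=0.000652, refl=0.000652·0.200000=0.0001; V=1.303413+0.000652+0.000130=1.3042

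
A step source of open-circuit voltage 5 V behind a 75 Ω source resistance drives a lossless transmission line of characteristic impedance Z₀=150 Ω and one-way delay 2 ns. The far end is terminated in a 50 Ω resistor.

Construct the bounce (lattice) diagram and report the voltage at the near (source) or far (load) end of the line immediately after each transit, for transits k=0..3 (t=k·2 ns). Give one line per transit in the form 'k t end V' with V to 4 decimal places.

0 0 source 3.3333
1 2 load 1.6667
2 4 source 2.2222
3 6 load 1.9444

Γ_L=-0.500000, Γ_S=-0.333333; launch V₁=5·150/225=3.333333
k=0 src: V=3.3333
k=1 load: inc=3.333333, refl=3.333333·-0.500000=-1.6667; V=0.000000+3.333333+-1.666667=1.6667
k=2 src: inc=-1.666667, refl=-1.666667·-0.333333=0.5556; V=3.333333+-1.666667+0.555556=2.2222
k=3 load: inc=0.555556, refl=0.555556·-0.500000=-0.2778; V=1.666667+0.555556+-0.277778=1.9444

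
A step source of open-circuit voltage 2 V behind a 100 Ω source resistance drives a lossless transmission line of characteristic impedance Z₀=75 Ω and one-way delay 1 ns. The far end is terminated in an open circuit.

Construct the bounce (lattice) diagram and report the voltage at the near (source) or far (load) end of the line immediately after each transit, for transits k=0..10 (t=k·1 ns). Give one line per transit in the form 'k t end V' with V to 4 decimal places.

0 0 source 0.8571
1 1 load 1.7143
2 2 source 1.8367
3 3 load 1.9592
4 4 source 1.9767
5 5 load 1.9942
6 6 source 1.9967
7 7 load 1.9992
8 8 source 1.9995
9 9 load 1.9999
10 10 source 1.9999

Γ_L=1.000000, Γ_S=0.142857; launch V₁=2·75/175=0.857143
k=0 src: V=0.8571
k=1 load: inc=0.857143, refl=0.857143·1.000000=0.8571; V=0.000000+0.857143+0.857143=1.7143
k=2 src: inc=0.857143, refl=0.857143·0.142857=0.1224; V=0.857143+0.857143+0.122449=1.8367
k=3 load: inc=0.122449, refl=0.122449·1.000000=0.1224; V=1.714286+0.122449+0.122449=1.9592
k=4 src: inc=0.122449, refl=0.122449·0.142857=0.0175; V=1.836735+0.122449+0.017493=1.9767
k=5 load: inc=0.017493, refl=0.017493·1.000000=0.0175; V=1.959184+0.017493+0.017493=1.9942
k=6 src: inc=0.017493, refl=0.017493·0.142857=0.0025; V=1.976676+0.017493+0.002499=1.9967
k=7 load: inc=0.002499, refl=0.002499·1.000000=0.0025; V=1.994169+0.002499+0.002499=1.9992
k=8 src: inc=0.002499, refl=0.002499·0.142857=0.0004; V=1.996668+0.002499+0.000357=1.9995
k=9 load: inc=0.000357, refl=0.000357·1.000000=0.0004; V=1.999167+0.000357+0.000357=1.9999
k=10 src: inc=0.000357, refl=0.000357·0.142857=0.0001; V=1.999524+0.000357+0.000051=1.9999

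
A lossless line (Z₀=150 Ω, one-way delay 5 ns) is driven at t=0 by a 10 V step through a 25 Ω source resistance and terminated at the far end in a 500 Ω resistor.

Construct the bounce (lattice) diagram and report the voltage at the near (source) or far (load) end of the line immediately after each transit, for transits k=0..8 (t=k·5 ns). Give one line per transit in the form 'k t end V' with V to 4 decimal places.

Γ_L=0.538462, Γ_S=-0.714286; launch V₁=10·150/175=8.571429
k=0 src: V=8.5714
k=1 load: inc=8.571429, refl=8.571429·0.538462=4.6154; V=0.000000+8.571429+4.615385=13.1868
k=2 src: inc=4.615385, refl=4.615385·-0.714286=-3.2967; V=8.571429+4.615385+-3.296703=9.8901
k=3 load: inc=-3.296703, refl=-3.296703·0.538462=-1.7751; V=13.186813+-3.296703+-1.775148=8.1150
k=4 src: inc=-1.775148, refl=-1.775148·-0.714286=1.2680; V=9.890110+-1.775148+1.267963=9.3829
k=5 load: inc=1.267963, refl=1.267963·0.538462=0.6827; V=8.114962+1.267963+0.682749=10.0657
k=6 src: inc=0.682749, refl=0.682749·-0.714286=-0.4877; V=9.382925+0.682749+-0.487678=9.5780
k=7 load: inc=-0.487678, refl=-0.487678·0.538462=-0.2626; V=10.065674+-0.487678+-0.262596=9.3154
k=8 src: inc=-0.262596, refl=-0.262596·-0.714286=0.1876; V=9.577996+-0.262596+0.187568=9.5030

0 0 source 8.5714
1 5 load 13.1868
2 10 source 9.8901
3 15 load 8.1150
4 20 source 9.3829
5 25 load 10.0657
6 30 source 9.5780
7 35 load 9.3154
8 40 source 9.5030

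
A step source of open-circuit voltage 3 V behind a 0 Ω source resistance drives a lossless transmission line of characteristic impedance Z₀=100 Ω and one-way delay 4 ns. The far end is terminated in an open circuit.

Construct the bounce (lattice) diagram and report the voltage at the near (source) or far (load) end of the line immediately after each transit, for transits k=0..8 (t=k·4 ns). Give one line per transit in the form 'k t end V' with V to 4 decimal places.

Γ_L=1.000000, Γ_S=-1.000000; launch V₁=3·100/100=3.000000
k=0 src: V=3.0000
k=1 load: inc=3.000000, refl=3.000000·1.000000=3.0000; V=0.000000+3.000000+3.000000=6.0000
k=2 src: inc=3.000000, refl=3.000000·-1.000000=-3.0000; V=3.000000+3.000000+-3.000000=3.0000
k=3 load: inc=-3.000000, refl=-3.000000·1.000000=-3.0000; V=6.000000+-3.000000+-3.000000=0.0000
k=4 src: inc=-3.000000, refl=-3.000000·-1.000000=3.0000; V=3.000000+-3.000000+3.000000=3.0000
k=5 load: inc=3.000000, refl=3.000000·1.000000=3.0000; V=0.000000+3.000000+3.000000=6.0000
k=6 src: inc=3.000000, refl=3.000000·-1.000000=-3.0000; V=3.000000+3.000000+-3.000000=3.0000
k=7 load: inc=-3.000000, refl=-3.000000·1.000000=-3.0000; V=6.000000+-3.000000+-3.000000=0.0000
k=8 src: inc=-3.000000, refl=-3.000000·-1.000000=3.0000; V=3.000000+-3.000000+3.000000=3.0000

0 0 source 3.0000
1 4 load 6.0000
2 8 source 3.0000
3 12 load 0.0000
4 16 source 3.0000
5 20 load 6.0000
6 24 source 3.0000
7 28 load 0.0000
8 32 source 3.0000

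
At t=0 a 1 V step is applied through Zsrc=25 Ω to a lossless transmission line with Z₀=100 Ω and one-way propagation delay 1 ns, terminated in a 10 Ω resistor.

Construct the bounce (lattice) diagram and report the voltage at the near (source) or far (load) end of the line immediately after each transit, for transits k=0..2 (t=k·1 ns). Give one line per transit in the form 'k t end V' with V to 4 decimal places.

Γ_L=-0.818182, Γ_S=-0.600000; launch V₁=1·100/125=0.800000
k=0 src: V=0.8000
k=1 load: inc=0.800000, refl=0.800000·-0.818182=-0.6545; V=0.000000+0.800000+-0.654545=0.1455
k=2 src: inc=-0.654545, refl=-0.654545·-0.600000=0.3927; V=0.800000+-0.654545+0.392727=0.5382

0 0 source 0.8000
1 1 load 0.1455
2 2 source 0.5382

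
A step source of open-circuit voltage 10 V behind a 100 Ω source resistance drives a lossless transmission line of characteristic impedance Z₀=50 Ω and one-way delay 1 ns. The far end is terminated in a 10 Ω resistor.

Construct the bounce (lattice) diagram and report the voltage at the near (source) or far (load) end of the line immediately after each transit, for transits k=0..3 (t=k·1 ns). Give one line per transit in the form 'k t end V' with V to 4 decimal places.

0 0 source 3.3333
1 1 load 1.1111
2 2 source 0.3704
3 3 load 0.8642

Γ_L=-0.666667, Γ_S=0.333333; launch V₁=10·50/150=3.333333
k=0 src: V=3.3333
k=1 load: inc=3.333333, refl=3.333333·-0.666667=-2.2222; V=0.000000+3.333333+-2.222222=1.1111
k=2 src: inc=-2.222222, refl=-2.222222·0.333333=-0.7407; V=3.333333+-2.222222+-0.740741=0.3704
k=3 load: inc=-0.740741, refl=-0.740741·-0.666667=0.4938; V=1.111111+-0.740741+0.493827=0.8642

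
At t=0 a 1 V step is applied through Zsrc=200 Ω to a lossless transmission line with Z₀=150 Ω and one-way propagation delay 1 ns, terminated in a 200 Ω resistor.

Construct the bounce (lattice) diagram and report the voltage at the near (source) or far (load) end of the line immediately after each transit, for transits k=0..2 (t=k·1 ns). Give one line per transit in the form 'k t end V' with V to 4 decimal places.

0 0 source 0.4286
1 1 load 0.4898
2 2 source 0.4985

Γ_L=0.142857, Γ_S=0.142857; launch V₁=1·150/350=0.428571
k=0 src: V=0.4286
k=1 load: inc=0.428571, refl=0.428571·0.142857=0.0612; V=0.000000+0.428571+0.061224=0.4898
k=2 src: inc=0.061224, refl=0.061224·0.142857=0.0087; V=0.428571+0.061224+0.008746=0.4985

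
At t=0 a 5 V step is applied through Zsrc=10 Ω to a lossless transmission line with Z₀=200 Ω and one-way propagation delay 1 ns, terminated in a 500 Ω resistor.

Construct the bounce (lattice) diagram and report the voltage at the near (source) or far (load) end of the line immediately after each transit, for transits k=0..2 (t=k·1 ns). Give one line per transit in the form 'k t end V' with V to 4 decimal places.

Γ_L=0.428571, Γ_S=-0.904762; launch V₁=5·200/210=4.761905
k=0 src: V=4.7619
k=1 load: inc=4.761905, refl=4.761905·0.428571=2.0408; V=0.000000+4.761905+2.040816=6.8027
k=2 src: inc=2.040816, refl=2.040816·-0.904762=-1.8465; V=4.761905+2.040816+-1.846453=4.9563

0 0 source 4.7619
1 1 load 6.8027
2 2 source 4.9563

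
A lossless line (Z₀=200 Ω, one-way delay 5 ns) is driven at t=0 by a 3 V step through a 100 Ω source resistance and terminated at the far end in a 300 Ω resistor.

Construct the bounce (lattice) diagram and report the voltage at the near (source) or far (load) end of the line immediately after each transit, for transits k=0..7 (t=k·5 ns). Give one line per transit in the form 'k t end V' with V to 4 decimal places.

0 0 source 2.0000
1 5 load 2.4000
2 10 source 2.2667
3 15 load 2.2400
4 20 source 2.2489
5 25 load 2.2507
6 30 source 2.2501
7 35 load 2.2500

Γ_L=0.200000, Γ_S=-0.333333; launch V₁=3·200/300=2.000000
k=0 src: V=2.0000
k=1 load: inc=2.000000, refl=2.000000·0.200000=0.4000; V=0.000000+2.000000+0.400000=2.4000
k=2 src: inc=0.400000, refl=0.400000·-0.333333=-0.1333; V=2.000000+0.400000+-0.133333=2.2667
k=3 load: inc=-0.133333, refl=-0.133333·0.200000=-0.0267; V=2.400000+-0.133333+-0.026667=2.2400
k=4 src: inc=-0.026667, refl=-0.026667·-0.333333=0.0089; V=2.266667+-0.026667+0.008889=2.2489
k=5 load: inc=0.008889, refl=0.008889·0.200000=0.0018; V=2.240000+0.008889+0.001778=2.2507
k=6 src: inc=0.001778, refl=0.001778·-0.333333=-0.0006; V=2.248889+0.001778+-0.000593=2.2501
k=7 load: inc=-0.000593, refl=-0.000593·0.200000=-0.0001; V=2.250667+-0.000593+-0.000119=2.2500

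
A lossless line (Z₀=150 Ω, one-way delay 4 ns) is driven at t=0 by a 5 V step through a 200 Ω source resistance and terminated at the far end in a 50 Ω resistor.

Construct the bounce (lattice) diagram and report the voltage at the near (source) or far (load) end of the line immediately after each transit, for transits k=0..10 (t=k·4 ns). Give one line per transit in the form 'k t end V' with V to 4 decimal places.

Γ_L=-0.500000, Γ_S=0.142857; launch V₁=5·150/350=2.142857
k=0 src: V=2.1429
k=1 load: inc=2.142857, refl=2.142857·-0.500000=-1.0714; V=0.000000+2.142857+-1.071429=1.0714
k=2 src: inc=-1.071429, refl=-1.071429·0.142857=-0.1531; V=2.142857+-1.071429+-0.153061=0.9184
k=3 load: inc=-0.153061, refl=-0.153061·-0.500000=0.0765; V=1.071429+-0.153061+0.076531=0.9949
k=4 src: inc=0.076531, refl=0.076531·0.142857=0.0109; V=0.918367+0.076531+0.010933=1.0058
k=5 load: inc=0.010933, refl=0.010933·-0.500000=-0.0055; V=0.994898+0.010933+-0.005466=1.0004
k=6 src: inc=-0.005466, refl=-0.005466·0.142857=-0.0008; V=1.005831+-0.005466+-0.000781=0.9996
k=7 load: inc=-0.000781, refl=-0.000781·-0.500000=0.0004; V=1.000364+-0.000781+0.000390=1.0000
k=8 src: inc=0.000390, refl=0.000390·0.142857=0.0001; V=0.999584+0.000390+0.000056=1.0000
k=9 load: inc=0.000056, refl=0.000056·-0.500000=-0.0000; V=0.999974+0.000056+-0.000028=1.0000
k=10 src: inc=-0.000028, refl=-0.000028·0.142857=-0.0000; V=1.000030+-0.000028+-0.000004=1.0000

0 0 source 2.1429
1 4 load 1.0714
2 8 source 0.9184
3 12 load 0.9949
4 16 source 1.0058
5 20 load 1.0004
6 24 source 0.9996
7 28 load 1.0000
8 32 source 1.0000
9 36 load 1.0000
10 40 source 1.0000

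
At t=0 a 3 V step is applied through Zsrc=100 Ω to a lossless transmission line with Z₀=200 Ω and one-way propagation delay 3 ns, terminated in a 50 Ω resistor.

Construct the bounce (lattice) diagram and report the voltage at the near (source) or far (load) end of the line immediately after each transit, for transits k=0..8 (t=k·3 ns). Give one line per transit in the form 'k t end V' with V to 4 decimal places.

Γ_L=-0.600000, Γ_S=-0.333333; launch V₁=3·200/300=2.000000
k=0 src: V=2.0000
k=1 load: inc=2.000000, refl=2.000000·-0.600000=-1.2000; V=0.000000+2.000000+-1.200000=0.8000
k=2 src: inc=-1.200000, refl=-1.200000·-0.333333=0.4000; V=2.000000+-1.200000+0.400000=1.2000
k=3 load: inc=0.400000, refl=0.400000·-0.600000=-0.2400; V=0.800000+0.400000+-0.240000=0.9600
k=4 src: inc=-0.240000, refl=-0.240000·-0.333333=0.0800; V=1.200000+-0.240000+0.080000=1.0400
k=5 load: inc=0.080000, refl=0.080000·-0.600000=-0.0480; V=0.960000+0.080000+-0.048000=0.9920
k=6 src: inc=-0.048000, refl=-0.048000·-0.333333=0.0160; V=1.040000+-0.048000+0.016000=1.0080
k=7 load: inc=0.016000, refl=0.016000·-0.600000=-0.0096; V=0.992000+0.016000+-0.009600=0.9984
k=8 src: inc=-0.009600, refl=-0.009600·-0.333333=0.0032; V=1.008000+-0.009600+0.003200=1.0016

0 0 source 2.0000
1 3 load 0.8000
2 6 source 1.2000
3 9 load 0.9600
4 12 source 1.0400
5 15 load 0.9920
6 18 source 1.0080
7 21 load 0.9984
8 24 source 1.0016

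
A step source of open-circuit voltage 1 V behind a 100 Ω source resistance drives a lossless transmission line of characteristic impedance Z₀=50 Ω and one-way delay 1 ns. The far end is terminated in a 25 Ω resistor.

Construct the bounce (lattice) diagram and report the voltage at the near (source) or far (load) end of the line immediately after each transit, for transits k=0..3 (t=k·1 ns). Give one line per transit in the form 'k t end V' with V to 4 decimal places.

Γ_L=-0.333333, Γ_S=0.333333; launch V₁=1·50/150=0.333333
k=0 src: V=0.3333
k=1 load: inc=0.333333, refl=0.333333·-0.333333=-0.1111; V=0.000000+0.333333+-0.111111=0.2222
k=2 src: inc=-0.111111, refl=-0.111111·0.333333=-0.0370; V=0.333333+-0.111111+-0.037037=0.1852
k=3 load: inc=-0.037037, refl=-0.037037·-0.333333=0.0123; V=0.222222+-0.037037+0.012346=0.1975

0 0 source 0.3333
1 1 load 0.2222
2 2 source 0.1852
3 3 load 0.1975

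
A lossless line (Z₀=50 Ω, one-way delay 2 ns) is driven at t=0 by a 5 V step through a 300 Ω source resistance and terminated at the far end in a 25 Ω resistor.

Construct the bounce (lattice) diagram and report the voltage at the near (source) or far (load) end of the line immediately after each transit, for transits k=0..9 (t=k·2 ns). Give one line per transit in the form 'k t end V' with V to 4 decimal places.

0 0 source 0.7143
1 2 load 0.4762
2 4 source 0.3061
3 6 load 0.3628
4 8 source 0.4033
5 10 load 0.3898
6 12 source 0.3802
7 14 load 0.3834
8 16 source 0.3857
9 18 load 0.3849

Γ_L=-0.333333, Γ_S=0.714286; launch V₁=5·50/350=0.714286
k=0 src: V=0.7143
k=1 load: inc=0.714286, refl=0.714286·-0.333333=-0.2381; V=0.000000+0.714286+-0.238095=0.4762
k=2 src: inc=-0.238095, refl=-0.238095·0.714286=-0.1701; V=0.714286+-0.238095+-0.170068=0.3061
k=3 load: inc=-0.170068, refl=-0.170068·-0.333333=0.0567; V=0.476190+-0.170068+0.056689=0.3628
k=4 src: inc=0.056689, refl=0.056689·0.714286=0.0405; V=0.306122+0.056689+0.040492=0.4033
k=5 load: inc=0.040492, refl=0.040492·-0.333333=-0.0135; V=0.362812+0.040492+-0.013497=0.3898
k=6 src: inc=-0.013497, refl=-0.013497·0.714286=-0.0096; V=0.403304+-0.013497+-0.009641=0.3802
k=7 load: inc=-0.009641, refl=-0.009641·-0.333333=0.0032; V=0.389807+-0.009641+0.003214=0.3834
k=8 src: inc=0.003214, refl=0.003214·0.714286=0.0023; V=0.380166+0.003214+0.002295=0.3857
k=9 load: inc=0.002295, refl=0.002295·-0.333333=-0.0008; V=0.383379+0.002295+-0.000765=0.3849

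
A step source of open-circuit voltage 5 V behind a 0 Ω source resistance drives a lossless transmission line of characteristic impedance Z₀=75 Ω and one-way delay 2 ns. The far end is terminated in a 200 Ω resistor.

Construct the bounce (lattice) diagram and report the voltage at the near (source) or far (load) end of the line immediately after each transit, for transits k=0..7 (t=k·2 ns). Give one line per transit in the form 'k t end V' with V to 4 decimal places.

0 0 source 5.0000
1 2 load 7.2727
2 4 source 5.0000
3 6 load 3.9669
4 8 source 5.0000
5 10 load 5.4696
6 12 source 5.0000
7 14 load 4.7866

Γ_L=0.454545, Γ_S=-1.000000; launch V₁=5·75/75=5.000000
k=0 src: V=5.0000
k=1 load: inc=5.000000, refl=5.000000·0.454545=2.2727; V=0.000000+5.000000+2.272727=7.2727
k=2 src: inc=2.272727, refl=2.272727·-1.000000=-2.2727; V=5.000000+2.272727+-2.272727=5.0000
k=3 load: inc=-2.272727, refl=-2.272727·0.454545=-1.0331; V=7.272727+-2.272727+-1.033058=3.9669
k=4 src: inc=-1.033058, refl=-1.033058·-1.000000=1.0331; V=5.000000+-1.033058+1.033058=5.0000
k=5 load: inc=1.033058, refl=1.033058·0.454545=0.4696; V=3.966942+1.033058+0.469572=5.4696
k=6 src: inc=0.469572, refl=0.469572·-1.000000=-0.4696; V=5.000000+0.469572+-0.469572=5.0000
k=7 load: inc=-0.469572, refl=-0.469572·0.454545=-0.2134; V=5.469572+-0.469572+-0.213442=4.7866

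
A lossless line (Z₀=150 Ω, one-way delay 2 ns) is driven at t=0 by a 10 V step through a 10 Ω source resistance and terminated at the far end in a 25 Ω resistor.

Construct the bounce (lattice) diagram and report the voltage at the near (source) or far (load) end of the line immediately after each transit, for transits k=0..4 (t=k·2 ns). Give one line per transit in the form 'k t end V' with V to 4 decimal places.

0 0 source 9.3750
1 2 load 2.6786
2 4 source 8.5379
3 6 load 4.3527
4 8 source 8.0148

Γ_L=-0.714286, Γ_S=-0.875000; launch V₁=10·150/160=9.375000
k=0 src: V=9.3750
k=1 load: inc=9.375000, refl=9.375000·-0.714286=-6.6964; V=0.000000+9.375000+-6.696429=2.6786
k=2 src: inc=-6.696429, refl=-6.696429·-0.875000=5.8594; V=9.375000+-6.696429+5.859375=8.5379
k=3 load: inc=5.859375, refl=5.859375·-0.714286=-4.1853; V=2.678571+5.859375+-4.185268=4.3527
k=4 src: inc=-4.185268, refl=-4.185268·-0.875000=3.6621; V=8.537946+-4.185268+3.662109=8.0148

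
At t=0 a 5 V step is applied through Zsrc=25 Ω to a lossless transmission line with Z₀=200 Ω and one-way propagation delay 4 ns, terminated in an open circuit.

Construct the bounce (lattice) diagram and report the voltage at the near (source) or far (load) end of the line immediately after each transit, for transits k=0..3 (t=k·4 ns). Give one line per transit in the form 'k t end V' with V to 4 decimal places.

0 0 source 4.4444
1 4 load 8.8889
2 8 source 5.4321
3 12 load 1.9753

Γ_L=1.000000, Γ_S=-0.777778; launch V₁=5·200/225=4.444444
k=0 src: V=4.4444
k=1 load: inc=4.444444, refl=4.444444·1.000000=4.4444; V=0.000000+4.444444+4.444444=8.8889
k=2 src: inc=4.444444, refl=4.444444·-0.777778=-3.4568; V=4.444444+4.444444+-3.456790=5.4321
k=3 load: inc=-3.456790, refl=-3.456790·1.000000=-3.4568; V=8.888889+-3.456790+-3.456790=1.9753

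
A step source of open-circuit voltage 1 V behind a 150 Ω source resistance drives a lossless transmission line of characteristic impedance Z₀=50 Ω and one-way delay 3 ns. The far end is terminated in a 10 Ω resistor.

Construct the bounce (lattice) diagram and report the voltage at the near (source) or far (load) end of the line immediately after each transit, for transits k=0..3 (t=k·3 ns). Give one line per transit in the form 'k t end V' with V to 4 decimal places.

Γ_L=-0.666667, Γ_S=0.500000; launch V₁=1·50/200=0.250000
k=0 src: V=0.2500
k=1 load: inc=0.250000, refl=0.250000·-0.666667=-0.1667; V=0.000000+0.250000+-0.166667=0.0833
k=2 src: inc=-0.166667, refl=-0.166667·0.500000=-0.0833; V=0.250000+-0.166667+-0.083333=0.0000
k=3 load: inc=-0.083333, refl=-0.083333·-0.666667=0.0556; V=0.083333+-0.083333+0.055556=0.0556

0 0 source 0.2500
1 3 load 0.0833
2 6 source 0.0000
3 9 load 0.0556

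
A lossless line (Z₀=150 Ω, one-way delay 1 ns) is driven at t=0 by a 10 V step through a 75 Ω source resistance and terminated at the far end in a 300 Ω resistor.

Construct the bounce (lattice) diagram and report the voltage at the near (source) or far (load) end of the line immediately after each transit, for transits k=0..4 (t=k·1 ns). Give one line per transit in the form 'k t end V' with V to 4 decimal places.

Γ_L=0.333333, Γ_S=-0.333333; launch V₁=10·150/225=6.666667
k=0 src: V=6.6667
k=1 load: inc=6.666667, refl=6.666667·0.333333=2.2222; V=0.000000+6.666667+2.222222=8.8889
k=2 src: inc=2.222222, refl=2.222222·-0.333333=-0.7407; V=6.666667+2.222222+-0.740741=8.1481
k=3 load: inc=-0.740741, refl=-0.740741·0.333333=-0.2469; V=8.888889+-0.740741+-0.246914=7.9012
k=4 src: inc=-0.246914, refl=-0.246914·-0.333333=0.0823; V=8.148148+-0.246914+0.082305=7.9835

0 0 source 6.6667
1 1 load 8.8889
2 2 source 8.1481
3 3 load 7.9012
4 4 source 7.9835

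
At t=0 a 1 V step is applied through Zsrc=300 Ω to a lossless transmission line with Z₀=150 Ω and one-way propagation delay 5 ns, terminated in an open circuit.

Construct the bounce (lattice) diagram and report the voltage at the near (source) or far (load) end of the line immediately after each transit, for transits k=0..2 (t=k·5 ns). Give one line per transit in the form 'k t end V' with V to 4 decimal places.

0 0 source 0.3333
1 5 load 0.6667
2 10 source 0.7778

Γ_L=1.000000, Γ_S=0.333333; launch V₁=1·150/450=0.333333
k=0 src: V=0.3333
k=1 load: inc=0.333333, refl=0.333333·1.000000=0.3333; V=0.000000+0.333333+0.333333=0.6667
k=2 src: inc=0.333333, refl=0.333333·0.333333=0.1111; V=0.333333+0.333333+0.111111=0.7778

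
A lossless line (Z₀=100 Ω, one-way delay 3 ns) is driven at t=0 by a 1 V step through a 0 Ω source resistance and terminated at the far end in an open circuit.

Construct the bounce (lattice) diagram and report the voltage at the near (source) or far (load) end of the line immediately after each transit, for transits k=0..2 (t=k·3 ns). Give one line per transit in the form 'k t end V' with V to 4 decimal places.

0 0 source 1.0000
1 3 load 2.0000
2 6 source 1.0000

Γ_L=1.000000, Γ_S=-1.000000; launch V₁=1·100/100=1.000000
k=0 src: V=1.0000
k=1 load: inc=1.000000, refl=1.000000·1.000000=1.0000; V=0.000000+1.000000+1.000000=2.0000
k=2 src: inc=1.000000, refl=1.000000·-1.000000=-1.0000; V=1.000000+1.000000+-1.000000=1.0000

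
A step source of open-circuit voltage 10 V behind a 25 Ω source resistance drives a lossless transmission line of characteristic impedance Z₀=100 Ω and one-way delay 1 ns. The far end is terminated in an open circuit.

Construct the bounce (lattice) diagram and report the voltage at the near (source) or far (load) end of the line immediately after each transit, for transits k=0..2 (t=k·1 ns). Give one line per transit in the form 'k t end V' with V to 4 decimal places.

0 0 source 8.0000
1 1 load 16.0000
2 2 source 11.2000

Γ_L=1.000000, Γ_S=-0.600000; launch V₁=10·100/125=8.000000
k=0 src: V=8.0000
k=1 load: inc=8.000000, refl=8.000000·1.000000=8.0000; V=0.000000+8.000000+8.000000=16.0000
k=2 src: inc=8.000000, refl=8.000000·-0.600000=-4.8000; V=8.000000+8.000000+-4.800000=11.2000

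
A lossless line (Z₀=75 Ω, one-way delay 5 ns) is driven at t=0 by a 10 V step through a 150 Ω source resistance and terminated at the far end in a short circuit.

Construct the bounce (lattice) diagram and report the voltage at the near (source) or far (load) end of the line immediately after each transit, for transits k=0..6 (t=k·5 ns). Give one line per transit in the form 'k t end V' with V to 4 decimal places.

Γ_L=-1.000000, Γ_S=0.333333; launch V₁=10·75/225=3.333333
k=0 src: V=3.3333
k=1 load: inc=3.333333, refl=3.333333·-1.000000=-3.3333; V=0.000000+3.333333+-3.333333=0.0000
k=2 src: inc=-3.333333, refl=-3.333333·0.333333=-1.1111; V=3.333333+-3.333333+-1.111111=-1.1111
k=3 load: inc=-1.111111, refl=-1.111111·-1.000000=1.1111; V=0.000000+-1.111111+1.111111=0.0000
k=4 src: inc=1.111111, refl=1.111111·0.333333=0.3704; V=-1.111111+1.111111+0.370370=0.3704
k=5 load: inc=0.370370, refl=0.370370·-1.000000=-0.3704; V=0.000000+0.370370+-0.370370=0.0000
k=6 src: inc=-0.370370, refl=-0.370370·0.333333=-0.1235; V=0.370370+-0.370370+-0.123457=-0.1235

0 0 source 3.3333
1 5 load 0.0000
2 10 source -1.1111
3 15 load 0.0000
4 20 source 0.3704
5 25 load 0.0000
6 30 source -0.1235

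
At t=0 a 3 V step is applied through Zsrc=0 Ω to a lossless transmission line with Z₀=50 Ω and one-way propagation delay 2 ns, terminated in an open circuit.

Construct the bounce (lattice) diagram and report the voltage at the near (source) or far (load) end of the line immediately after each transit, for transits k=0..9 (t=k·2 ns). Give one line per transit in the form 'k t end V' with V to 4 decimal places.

0 0 source 3.0000
1 2 load 6.0000
2 4 source 3.0000
3 6 load 0.0000
4 8 source 3.0000
5 10 load 6.0000
6 12 source 3.0000
7 14 load 0.0000
8 16 source 3.0000
9 18 load 6.0000

Γ_L=1.000000, Γ_S=-1.000000; launch V₁=3·50/50=3.000000
k=0 src: V=3.0000
k=1 load: inc=3.000000, refl=3.000000·1.000000=3.0000; V=0.000000+3.000000+3.000000=6.0000
k=2 src: inc=3.000000, refl=3.000000·-1.000000=-3.0000; V=3.000000+3.000000+-3.000000=3.0000
k=3 load: inc=-3.000000, refl=-3.000000·1.000000=-3.0000; V=6.000000+-3.000000+-3.000000=0.0000
k=4 src: inc=-3.000000, refl=-3.000000·-1.000000=3.0000; V=3.000000+-3.000000+3.000000=3.0000
k=5 load: inc=3.000000, refl=3.000000·1.000000=3.0000; V=0.000000+3.000000+3.000000=6.0000
k=6 src: inc=3.000000, refl=3.000000·-1.000000=-3.0000; V=3.000000+3.000000+-3.000000=3.0000
k=7 load: inc=-3.000000, refl=-3.000000·1.000000=-3.0000; V=6.000000+-3.000000+-3.000000=0.0000
k=8 src: inc=-3.000000, refl=-3.000000·-1.000000=3.0000; V=3.000000+-3.000000+3.000000=3.0000
k=9 load: inc=3.000000, refl=3.000000·1.000000=3.0000; V=0.000000+3.000000+3.000000=6.0000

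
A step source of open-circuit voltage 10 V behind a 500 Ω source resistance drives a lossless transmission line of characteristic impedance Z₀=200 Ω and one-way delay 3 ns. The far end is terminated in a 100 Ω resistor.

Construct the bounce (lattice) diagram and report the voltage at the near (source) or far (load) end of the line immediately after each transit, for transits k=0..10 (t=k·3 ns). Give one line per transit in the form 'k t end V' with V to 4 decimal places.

Γ_L=-0.333333, Γ_S=0.428571; launch V₁=10·200/700=2.857143
k=0 src: V=2.8571
k=1 load: inc=2.857143, refl=2.857143·-0.333333=-0.9524; V=0.000000+2.857143+-0.952381=1.9048
k=2 src: inc=-0.952381, refl=-0.952381·0.428571=-0.4082; V=2.857143+-0.952381+-0.408163=1.4966
k=3 load: inc=-0.408163, refl=-0.408163·-0.333333=0.1361; V=1.904762+-0.408163+0.136054=1.6327
k=4 src: inc=0.136054, refl=0.136054·0.428571=0.0583; V=1.496599+0.136054+0.058309=1.6910
k=5 load: inc=0.058309, refl=0.058309·-0.333333=-0.0194; V=1.632653+0.058309+-0.019436=1.6715
k=6 src: inc=-0.019436, refl=-0.019436·0.428571=-0.0083; V=1.690962+-0.019436+-0.008330=1.6632
k=7 load: inc=-0.008330, refl=-0.008330·-0.333333=0.0028; V=1.671526+-0.008330+0.002777=1.6660
k=8 src: inc=0.002777, refl=0.002777·0.428571=0.0012; V=1.663196+0.002777+0.001190=1.6672
k=9 load: inc=0.001190, refl=0.001190·-0.333333=-0.0004; V=1.665973+0.001190+-0.000397=1.6668
k=10 src: inc=-0.000397, refl=-0.000397·0.428571=-0.0002; V=1.667162+-0.000397+-0.000170=1.6666

0 0 source 2.8571
1 3 load 1.9048
2 6 source 1.4966
3 9 load 1.6327
4 12 source 1.6910
5 15 load 1.6715
6 18 source 1.6632
7 21 load 1.6660
8 24 source 1.6672
9 27 load 1.6668
10 30 source 1.6666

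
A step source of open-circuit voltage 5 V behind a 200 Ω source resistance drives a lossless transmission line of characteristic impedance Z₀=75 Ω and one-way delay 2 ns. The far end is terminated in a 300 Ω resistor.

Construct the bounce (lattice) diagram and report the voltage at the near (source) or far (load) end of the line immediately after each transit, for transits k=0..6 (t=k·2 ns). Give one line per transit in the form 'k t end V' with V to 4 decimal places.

0 0 source 1.3636
1 2 load 2.1818
2 4 source 2.5537
3 6 load 2.7769
4 8 source 2.8783
5 10 load 2.9391
6 12 source 2.9668

Γ_L=0.600000, Γ_S=0.454545; launch V₁=5·75/275=1.363636
k=0 src: V=1.3636
k=1 load: inc=1.363636, refl=1.363636·0.600000=0.8182; V=0.000000+1.363636+0.818182=2.1818
k=2 src: inc=0.818182, refl=0.818182·0.454545=0.3719; V=1.363636+0.818182+0.371901=2.5537
k=3 load: inc=0.371901, refl=0.371901·0.600000=0.2231; V=2.181818+0.371901+0.223140=2.7769
k=4 src: inc=0.223140, refl=0.223140·0.454545=0.1014; V=2.553719+0.223140+0.101427=2.8783
k=5 load: inc=0.101427, refl=0.101427·0.600000=0.0609; V=2.776860+0.101427+0.060856=2.9391
k=6 src: inc=0.060856, refl=0.060856·0.454545=0.0277; V=2.878287+0.060856+0.027662=2.9668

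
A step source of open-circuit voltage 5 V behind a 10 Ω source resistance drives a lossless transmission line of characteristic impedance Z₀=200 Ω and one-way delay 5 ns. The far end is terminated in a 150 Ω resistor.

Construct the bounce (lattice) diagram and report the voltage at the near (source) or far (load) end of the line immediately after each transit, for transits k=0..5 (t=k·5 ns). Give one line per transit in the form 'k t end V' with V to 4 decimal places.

0 0 source 4.7619
1 5 load 4.0816
2 10 source 4.6971
3 15 load 4.6092
4 20 source 4.6887
5 25 load 4.6774

Γ_L=-0.142857, Γ_S=-0.904762; launch V₁=5·200/210=4.761905
k=0 src: V=4.7619
k=1 load: inc=4.761905, refl=4.761905·-0.142857=-0.6803; V=0.000000+4.761905+-0.680272=4.0816
k=2 src: inc=-0.680272, refl=-0.680272·-0.904762=0.6155; V=4.761905+-0.680272+0.615484=4.6971
k=3 load: inc=0.615484, refl=0.615484·-0.142857=-0.0879; V=4.081633+0.615484+-0.087926=4.6092
k=4 src: inc=-0.087926, refl=-0.087926·-0.904762=0.0796; V=4.697117+-0.087926+0.079552=4.6887
k=5 load: inc=0.079552, refl=0.079552·-0.142857=-0.0114; V=4.609191+0.079552+-0.011365=4.6774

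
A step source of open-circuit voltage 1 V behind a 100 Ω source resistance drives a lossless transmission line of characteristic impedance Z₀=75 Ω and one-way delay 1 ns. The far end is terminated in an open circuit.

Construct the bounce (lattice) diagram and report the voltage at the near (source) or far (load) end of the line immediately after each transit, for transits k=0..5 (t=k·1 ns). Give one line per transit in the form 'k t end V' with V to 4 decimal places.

Γ_L=1.000000, Γ_S=0.142857; launch V₁=1·75/175=0.428571
k=0 src: V=0.4286
k=1 load: inc=0.428571, refl=0.428571·1.000000=0.4286; V=0.000000+0.428571+0.428571=0.8571
k=2 src: inc=0.428571, refl=0.428571·0.142857=0.0612; V=0.428571+0.428571+0.061224=0.9184
k=3 load: inc=0.061224, refl=0.061224·1.000000=0.0612; V=0.857143+0.061224+0.061224=0.9796
k=4 src: inc=0.061224, refl=0.061224·0.142857=0.0087; V=0.918367+0.061224+0.008746=0.9883
k=5 load: inc=0.008746, refl=0.008746·1.000000=0.0087; V=0.979592+0.008746+0.008746=0.9971

0 0 source 0.4286
1 1 load 0.8571
2 2 source 0.9184
3 3 load 0.9796
4 4 source 0.9883
5 5 load 0.9971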